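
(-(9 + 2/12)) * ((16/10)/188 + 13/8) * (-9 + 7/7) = 33781/282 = 119.79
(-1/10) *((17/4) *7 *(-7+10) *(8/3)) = -23.80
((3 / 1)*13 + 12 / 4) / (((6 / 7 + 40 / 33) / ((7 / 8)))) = 33957 / 1912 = 17.76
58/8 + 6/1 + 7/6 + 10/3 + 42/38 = 1433/76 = 18.86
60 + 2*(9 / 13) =798 / 13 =61.38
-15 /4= -3.75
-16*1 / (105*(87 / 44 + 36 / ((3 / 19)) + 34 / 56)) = -176 / 266325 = -0.00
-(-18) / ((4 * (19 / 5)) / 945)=42525 / 38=1119.08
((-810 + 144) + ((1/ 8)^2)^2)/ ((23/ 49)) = -133668815/ 94208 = -1418.87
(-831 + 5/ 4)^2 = 11015761/ 16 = 688485.06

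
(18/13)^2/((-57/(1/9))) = -12/3211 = -0.00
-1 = -1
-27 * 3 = -81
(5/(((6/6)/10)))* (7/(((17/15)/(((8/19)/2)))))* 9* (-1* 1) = -189000/323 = -585.14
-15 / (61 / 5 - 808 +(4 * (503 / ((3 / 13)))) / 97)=21825 / 1027109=0.02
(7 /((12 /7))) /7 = 7 /12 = 0.58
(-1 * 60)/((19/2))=-120/19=-6.32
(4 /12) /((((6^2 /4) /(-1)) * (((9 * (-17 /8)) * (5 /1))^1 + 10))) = 8 /18495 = 0.00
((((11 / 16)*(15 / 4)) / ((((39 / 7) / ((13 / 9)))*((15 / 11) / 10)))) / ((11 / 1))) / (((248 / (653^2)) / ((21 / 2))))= 1149172255 / 142848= 8044.72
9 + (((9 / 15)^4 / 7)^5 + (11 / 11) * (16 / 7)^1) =18089199069648893776 / 1602840423583984375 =11.29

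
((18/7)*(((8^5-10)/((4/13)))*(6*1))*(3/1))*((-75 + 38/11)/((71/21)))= -7403704074/71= -104277522.17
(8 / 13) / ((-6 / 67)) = -268 / 39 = -6.87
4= 4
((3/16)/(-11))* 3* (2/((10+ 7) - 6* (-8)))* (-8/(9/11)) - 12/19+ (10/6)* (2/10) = -0.28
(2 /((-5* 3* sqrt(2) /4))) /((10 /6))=-4* sqrt(2) /25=-0.23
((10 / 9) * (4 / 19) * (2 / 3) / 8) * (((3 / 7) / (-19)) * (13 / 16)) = -65 / 181944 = -0.00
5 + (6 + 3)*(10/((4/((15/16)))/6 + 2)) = 2330/61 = 38.20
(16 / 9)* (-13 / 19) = -208 / 171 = -1.22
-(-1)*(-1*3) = -3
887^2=786769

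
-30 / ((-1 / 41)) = 1230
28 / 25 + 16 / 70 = 236 / 175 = 1.35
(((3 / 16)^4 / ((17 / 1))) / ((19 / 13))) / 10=1053 / 211681280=0.00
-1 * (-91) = 91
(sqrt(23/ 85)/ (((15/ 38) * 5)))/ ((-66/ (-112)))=2128 * sqrt(1955)/ 210375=0.45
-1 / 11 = -0.09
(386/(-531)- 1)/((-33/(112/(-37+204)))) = 102704/2926341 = 0.04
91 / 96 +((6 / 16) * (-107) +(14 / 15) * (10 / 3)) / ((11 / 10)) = -103597 / 3168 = -32.70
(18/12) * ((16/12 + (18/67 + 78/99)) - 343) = -753089/1474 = -510.92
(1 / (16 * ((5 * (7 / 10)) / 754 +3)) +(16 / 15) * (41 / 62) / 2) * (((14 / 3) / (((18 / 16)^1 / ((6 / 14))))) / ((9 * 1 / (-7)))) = -88133948 / 170660115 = -0.52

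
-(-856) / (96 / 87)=3103 / 4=775.75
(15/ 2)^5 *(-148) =-28096875/ 8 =-3512109.38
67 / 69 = 0.97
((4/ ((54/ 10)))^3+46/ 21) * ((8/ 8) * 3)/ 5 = 357806/ 229635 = 1.56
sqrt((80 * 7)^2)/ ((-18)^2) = 140/ 81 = 1.73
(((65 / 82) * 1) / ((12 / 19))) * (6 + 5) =13585 / 984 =13.81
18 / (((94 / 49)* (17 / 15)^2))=99225 / 13583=7.31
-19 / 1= -19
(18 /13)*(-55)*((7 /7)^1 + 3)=-3960 /13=-304.62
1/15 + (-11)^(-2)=136/1815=0.07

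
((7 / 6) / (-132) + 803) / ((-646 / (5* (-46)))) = 73136435 / 255816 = 285.89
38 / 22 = 19 / 11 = 1.73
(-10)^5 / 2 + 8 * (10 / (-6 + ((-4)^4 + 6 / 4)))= -25149840 / 503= -49999.68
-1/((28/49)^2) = -49/16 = -3.06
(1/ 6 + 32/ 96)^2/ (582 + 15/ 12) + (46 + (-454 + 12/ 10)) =-406.80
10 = 10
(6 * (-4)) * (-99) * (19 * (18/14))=406296/7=58042.29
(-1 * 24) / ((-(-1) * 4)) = -6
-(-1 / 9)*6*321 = 214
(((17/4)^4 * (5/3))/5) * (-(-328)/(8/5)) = 17121805/768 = 22294.02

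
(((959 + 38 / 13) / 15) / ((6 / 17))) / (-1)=-42517 / 234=-181.70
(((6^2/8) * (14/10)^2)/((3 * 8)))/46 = 147/18400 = 0.01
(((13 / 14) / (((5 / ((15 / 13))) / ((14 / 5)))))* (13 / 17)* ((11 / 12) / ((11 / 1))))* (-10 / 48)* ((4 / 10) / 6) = -13 / 24480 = -0.00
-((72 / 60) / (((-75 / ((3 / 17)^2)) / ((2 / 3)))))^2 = -144 / 1305015625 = -0.00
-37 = -37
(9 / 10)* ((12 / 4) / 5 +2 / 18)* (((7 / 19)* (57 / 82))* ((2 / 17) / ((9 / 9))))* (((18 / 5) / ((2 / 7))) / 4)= 5292 / 87125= 0.06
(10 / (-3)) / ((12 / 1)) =-5 / 18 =-0.28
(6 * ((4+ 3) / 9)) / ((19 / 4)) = 56 / 57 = 0.98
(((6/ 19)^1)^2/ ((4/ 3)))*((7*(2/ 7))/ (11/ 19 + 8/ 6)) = 0.08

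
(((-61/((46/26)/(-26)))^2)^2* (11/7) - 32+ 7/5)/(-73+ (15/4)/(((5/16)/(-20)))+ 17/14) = -19878281036135775938/6107529825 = -3254716981.45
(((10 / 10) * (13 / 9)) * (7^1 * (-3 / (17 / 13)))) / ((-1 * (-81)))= -1183 / 4131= -0.29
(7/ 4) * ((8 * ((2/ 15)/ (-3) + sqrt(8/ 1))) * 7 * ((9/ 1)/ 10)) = -98/ 25 + 882 * sqrt(2)/ 5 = 245.55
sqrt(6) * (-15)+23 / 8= -33.87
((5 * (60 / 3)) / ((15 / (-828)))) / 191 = -5520 / 191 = -28.90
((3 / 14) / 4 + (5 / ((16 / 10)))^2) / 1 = 4399 / 448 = 9.82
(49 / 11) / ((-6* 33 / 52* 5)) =-0.23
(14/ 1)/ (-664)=-7/ 332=-0.02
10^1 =10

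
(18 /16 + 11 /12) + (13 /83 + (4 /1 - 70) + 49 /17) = -2062973 /33864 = -60.92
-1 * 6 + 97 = 91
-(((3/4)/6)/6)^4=-1/5308416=-0.00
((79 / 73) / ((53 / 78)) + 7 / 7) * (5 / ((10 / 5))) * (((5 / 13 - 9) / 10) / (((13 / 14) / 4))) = -15728608 / 653861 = -24.05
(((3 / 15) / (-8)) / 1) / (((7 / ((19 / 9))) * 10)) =-19 / 25200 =-0.00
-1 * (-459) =459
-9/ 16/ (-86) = 9/ 1376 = 0.01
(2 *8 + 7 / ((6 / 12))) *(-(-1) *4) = 120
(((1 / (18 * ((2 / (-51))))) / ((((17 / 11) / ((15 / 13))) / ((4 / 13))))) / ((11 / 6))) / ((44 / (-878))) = 6585 / 1859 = 3.54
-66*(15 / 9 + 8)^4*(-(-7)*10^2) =-10892127400 / 27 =-403412125.93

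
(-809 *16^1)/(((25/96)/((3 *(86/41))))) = -320596992/1025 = -312777.55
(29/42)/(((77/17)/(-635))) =-313055/3234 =-96.80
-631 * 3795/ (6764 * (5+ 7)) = -798215/ 27056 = -29.50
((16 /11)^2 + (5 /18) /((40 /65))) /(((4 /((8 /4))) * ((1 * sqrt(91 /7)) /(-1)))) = -44729 * sqrt(13) /453024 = -0.36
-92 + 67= -25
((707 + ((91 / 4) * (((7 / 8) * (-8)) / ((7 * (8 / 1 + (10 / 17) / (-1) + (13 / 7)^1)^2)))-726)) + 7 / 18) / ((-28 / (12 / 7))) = 826725889 / 715366092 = 1.16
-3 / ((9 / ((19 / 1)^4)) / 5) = -217201.67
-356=-356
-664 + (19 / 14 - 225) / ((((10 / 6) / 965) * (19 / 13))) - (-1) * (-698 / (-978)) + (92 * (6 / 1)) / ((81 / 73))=-103912631899 / 1170666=-88763.69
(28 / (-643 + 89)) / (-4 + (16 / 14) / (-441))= 21609 / 1711306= 0.01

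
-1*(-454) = 454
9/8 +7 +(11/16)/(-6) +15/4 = 1129/96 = 11.76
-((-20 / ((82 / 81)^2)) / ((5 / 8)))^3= 144603922678272 / 4750104241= 30442.26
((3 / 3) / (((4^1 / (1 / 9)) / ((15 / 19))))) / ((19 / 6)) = 5 / 722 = 0.01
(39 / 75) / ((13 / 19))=0.76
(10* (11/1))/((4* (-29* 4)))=-55/232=-0.24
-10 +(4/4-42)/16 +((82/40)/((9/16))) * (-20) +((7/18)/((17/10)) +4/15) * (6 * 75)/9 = -16505/272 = -60.68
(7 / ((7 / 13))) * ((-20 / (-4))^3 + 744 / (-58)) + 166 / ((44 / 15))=1514.83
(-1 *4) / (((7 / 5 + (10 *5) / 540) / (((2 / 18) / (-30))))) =4 / 403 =0.01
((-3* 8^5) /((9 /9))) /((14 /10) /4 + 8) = -1966080 /167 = -11772.93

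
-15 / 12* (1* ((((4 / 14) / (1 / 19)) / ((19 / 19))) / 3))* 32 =-1520 / 21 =-72.38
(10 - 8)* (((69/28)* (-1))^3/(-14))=2.14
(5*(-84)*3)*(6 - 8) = 2520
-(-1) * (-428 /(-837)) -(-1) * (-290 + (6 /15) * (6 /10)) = -6052528 /20925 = -289.25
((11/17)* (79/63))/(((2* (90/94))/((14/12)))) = 40843/82620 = 0.49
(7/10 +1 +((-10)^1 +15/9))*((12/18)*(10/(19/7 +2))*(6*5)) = -27860/99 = -281.41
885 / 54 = 295 / 18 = 16.39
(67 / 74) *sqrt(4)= 67 / 37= 1.81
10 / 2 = 5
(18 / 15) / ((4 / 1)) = 3 / 10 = 0.30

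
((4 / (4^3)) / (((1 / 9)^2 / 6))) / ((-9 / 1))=-27 / 8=-3.38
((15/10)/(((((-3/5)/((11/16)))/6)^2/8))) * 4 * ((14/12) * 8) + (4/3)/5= 317629/15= 21175.27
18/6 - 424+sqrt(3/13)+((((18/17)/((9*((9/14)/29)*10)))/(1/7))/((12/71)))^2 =sqrt(39)/13+1309323781/21068100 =62.63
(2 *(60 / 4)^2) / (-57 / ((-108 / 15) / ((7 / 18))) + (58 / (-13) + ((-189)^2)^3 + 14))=1263600 / 127987609773929117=0.00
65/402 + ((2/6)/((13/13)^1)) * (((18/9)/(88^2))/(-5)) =209711/1297120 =0.16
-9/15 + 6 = 27/5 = 5.40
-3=-3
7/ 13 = 0.54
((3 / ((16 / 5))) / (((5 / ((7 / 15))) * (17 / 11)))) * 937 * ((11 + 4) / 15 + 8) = 649341 / 1360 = 477.46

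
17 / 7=2.43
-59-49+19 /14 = -1493 /14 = -106.64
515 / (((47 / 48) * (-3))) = -8240 / 47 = -175.32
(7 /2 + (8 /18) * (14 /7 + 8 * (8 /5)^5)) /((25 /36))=4688054 /78125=60.01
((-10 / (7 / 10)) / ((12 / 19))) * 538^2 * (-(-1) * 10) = -1374859000 / 21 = -65469476.19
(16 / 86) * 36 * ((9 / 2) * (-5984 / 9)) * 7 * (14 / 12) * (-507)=82973309.02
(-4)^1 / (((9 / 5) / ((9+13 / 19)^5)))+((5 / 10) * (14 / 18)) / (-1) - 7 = -8436572818127 / 44569782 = -189289.08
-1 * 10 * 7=-70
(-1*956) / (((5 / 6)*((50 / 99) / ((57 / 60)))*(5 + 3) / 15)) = -4046031 / 1000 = -4046.03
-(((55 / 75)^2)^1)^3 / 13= -1771561 / 148078125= -0.01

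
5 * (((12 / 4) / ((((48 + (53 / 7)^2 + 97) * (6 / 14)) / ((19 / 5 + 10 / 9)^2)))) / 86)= 16752463 / 345304620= 0.05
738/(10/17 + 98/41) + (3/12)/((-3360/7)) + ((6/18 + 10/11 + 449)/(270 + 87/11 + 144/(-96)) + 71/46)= 11658325645621/46456894080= 250.95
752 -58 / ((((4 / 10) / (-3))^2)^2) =-1462109 / 8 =-182763.62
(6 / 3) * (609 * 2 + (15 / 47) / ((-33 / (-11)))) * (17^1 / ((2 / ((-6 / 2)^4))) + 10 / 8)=157955509 / 94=1680377.76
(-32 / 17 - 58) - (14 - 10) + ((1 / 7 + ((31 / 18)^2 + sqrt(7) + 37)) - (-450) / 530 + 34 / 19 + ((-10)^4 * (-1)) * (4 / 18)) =-87100341971 / 38825892 + sqrt(7) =-2240.71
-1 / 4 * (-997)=997 / 4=249.25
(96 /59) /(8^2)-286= -33745 /118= -285.97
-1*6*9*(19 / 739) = -1026 / 739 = -1.39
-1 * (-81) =81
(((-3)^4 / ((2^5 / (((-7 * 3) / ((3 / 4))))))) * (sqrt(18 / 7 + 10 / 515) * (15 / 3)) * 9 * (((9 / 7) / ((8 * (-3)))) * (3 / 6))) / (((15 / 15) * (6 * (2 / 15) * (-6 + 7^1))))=54675 * sqrt(336707) / 184576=171.89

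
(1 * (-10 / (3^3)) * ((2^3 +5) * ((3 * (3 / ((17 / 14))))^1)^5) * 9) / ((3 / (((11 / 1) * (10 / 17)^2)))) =-504598846752000 / 410338673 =-1229713.11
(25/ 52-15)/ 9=-755/ 468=-1.61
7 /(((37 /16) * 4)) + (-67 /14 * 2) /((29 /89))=-214947 /7511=-28.62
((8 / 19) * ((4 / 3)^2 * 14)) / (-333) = -1792 / 56943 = -0.03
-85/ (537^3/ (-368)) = 31280/ 154854153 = 0.00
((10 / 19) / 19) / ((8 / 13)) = 65 / 1444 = 0.05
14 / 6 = 7 / 3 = 2.33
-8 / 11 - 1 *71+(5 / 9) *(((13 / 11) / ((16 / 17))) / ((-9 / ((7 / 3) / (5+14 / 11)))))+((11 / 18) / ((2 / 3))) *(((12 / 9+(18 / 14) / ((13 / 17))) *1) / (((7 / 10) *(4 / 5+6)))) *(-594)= -13313132946097 / 31956292368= -416.60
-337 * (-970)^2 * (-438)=138882485400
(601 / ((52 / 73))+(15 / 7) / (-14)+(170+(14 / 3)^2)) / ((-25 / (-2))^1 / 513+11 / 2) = 1353312867 / 7221032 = 187.41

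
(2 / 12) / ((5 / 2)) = 1 / 15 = 0.07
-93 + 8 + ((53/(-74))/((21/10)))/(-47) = -3103850/36519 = -84.99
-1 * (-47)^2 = -2209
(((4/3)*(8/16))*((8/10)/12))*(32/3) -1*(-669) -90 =78229/135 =579.47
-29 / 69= -0.42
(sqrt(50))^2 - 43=7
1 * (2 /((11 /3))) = 6 /11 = 0.55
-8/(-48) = 1/6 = 0.17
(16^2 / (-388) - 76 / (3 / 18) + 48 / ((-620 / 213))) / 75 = -7113812 / 1127625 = -6.31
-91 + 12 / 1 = -79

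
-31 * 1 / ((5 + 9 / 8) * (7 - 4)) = -248 / 147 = -1.69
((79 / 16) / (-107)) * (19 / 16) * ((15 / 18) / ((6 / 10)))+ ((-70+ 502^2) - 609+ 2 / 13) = 1610925387887 / 6409728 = 251325.08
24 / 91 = 0.26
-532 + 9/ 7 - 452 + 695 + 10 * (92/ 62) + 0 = -59214/ 217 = -272.88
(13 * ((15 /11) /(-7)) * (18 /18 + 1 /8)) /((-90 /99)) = 351 /112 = 3.13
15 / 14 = 1.07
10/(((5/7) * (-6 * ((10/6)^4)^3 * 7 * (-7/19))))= 3365793/1708984375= 0.00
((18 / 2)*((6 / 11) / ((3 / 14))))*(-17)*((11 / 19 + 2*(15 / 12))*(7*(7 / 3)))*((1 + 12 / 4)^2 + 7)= -94147326 / 209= -450465.67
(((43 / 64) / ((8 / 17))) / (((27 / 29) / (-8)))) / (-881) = 21199 / 1522368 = 0.01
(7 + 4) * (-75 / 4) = -825 / 4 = -206.25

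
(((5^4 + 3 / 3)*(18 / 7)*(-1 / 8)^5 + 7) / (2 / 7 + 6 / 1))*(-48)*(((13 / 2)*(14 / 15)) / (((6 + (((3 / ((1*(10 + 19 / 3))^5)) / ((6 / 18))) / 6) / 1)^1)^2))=-2894207608640663323243781 / 323560970699468229066240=-8.94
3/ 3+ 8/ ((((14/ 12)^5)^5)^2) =1804931292867130259105425457373301639598257/ 1798465042647412146620280340569649349251249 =1.00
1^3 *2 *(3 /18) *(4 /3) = 4 /9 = 0.44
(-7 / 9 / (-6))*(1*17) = 119 / 54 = 2.20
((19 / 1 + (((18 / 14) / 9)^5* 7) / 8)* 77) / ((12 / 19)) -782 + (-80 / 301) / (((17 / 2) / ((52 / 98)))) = 12311242417 / 8023456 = 1534.41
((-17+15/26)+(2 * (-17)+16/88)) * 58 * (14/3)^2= -81673396/1287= -63460.29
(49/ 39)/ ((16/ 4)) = 0.31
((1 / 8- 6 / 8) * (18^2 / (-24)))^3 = 2460375 / 4096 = 600.68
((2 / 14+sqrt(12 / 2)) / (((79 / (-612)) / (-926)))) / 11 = 566712 / 6083+566712 * sqrt(6) / 869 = 1690.58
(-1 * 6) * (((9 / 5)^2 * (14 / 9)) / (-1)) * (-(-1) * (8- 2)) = 4536 / 25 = 181.44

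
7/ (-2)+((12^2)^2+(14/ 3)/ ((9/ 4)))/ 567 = 1012693/ 30618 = 33.08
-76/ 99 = -0.77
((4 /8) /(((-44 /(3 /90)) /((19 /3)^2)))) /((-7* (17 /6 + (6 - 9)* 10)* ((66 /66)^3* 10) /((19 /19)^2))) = -0.00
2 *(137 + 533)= 1340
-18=-18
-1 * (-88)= 88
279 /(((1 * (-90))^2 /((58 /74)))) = 899 /33300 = 0.03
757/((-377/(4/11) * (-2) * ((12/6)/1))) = 757/4147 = 0.18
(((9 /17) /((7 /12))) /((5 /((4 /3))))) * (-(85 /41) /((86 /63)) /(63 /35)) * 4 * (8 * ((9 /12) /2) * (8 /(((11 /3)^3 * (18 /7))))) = -362880 /2346553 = -0.15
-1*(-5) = 5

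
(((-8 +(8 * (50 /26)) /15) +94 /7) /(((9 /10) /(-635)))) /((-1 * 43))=11188700 /105651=105.90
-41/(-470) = 41/470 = 0.09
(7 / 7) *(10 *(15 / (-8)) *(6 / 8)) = -225 / 16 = -14.06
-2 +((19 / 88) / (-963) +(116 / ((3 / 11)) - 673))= -249.67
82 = 82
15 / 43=0.35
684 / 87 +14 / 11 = 2914 / 319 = 9.13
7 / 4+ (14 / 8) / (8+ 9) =63 / 34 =1.85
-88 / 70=-1.26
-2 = -2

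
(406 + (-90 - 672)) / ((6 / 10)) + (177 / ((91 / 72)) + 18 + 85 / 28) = -432.25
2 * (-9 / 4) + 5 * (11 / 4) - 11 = -1.75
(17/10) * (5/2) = 17/4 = 4.25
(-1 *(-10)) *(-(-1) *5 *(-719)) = -35950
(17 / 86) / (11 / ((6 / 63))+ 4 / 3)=0.00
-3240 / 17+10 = -3070 / 17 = -180.59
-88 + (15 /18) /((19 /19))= -523 /6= -87.17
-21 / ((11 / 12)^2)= -3024 / 121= -24.99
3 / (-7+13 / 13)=-1 / 2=-0.50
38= 38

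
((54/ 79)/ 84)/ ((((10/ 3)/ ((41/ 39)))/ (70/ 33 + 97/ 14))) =514263/ 22142120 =0.02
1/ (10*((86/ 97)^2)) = 9409/ 73960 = 0.13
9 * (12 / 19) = 108 / 19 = 5.68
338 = 338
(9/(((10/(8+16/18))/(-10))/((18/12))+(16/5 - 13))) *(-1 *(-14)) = -1008/79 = -12.76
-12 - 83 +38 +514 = 457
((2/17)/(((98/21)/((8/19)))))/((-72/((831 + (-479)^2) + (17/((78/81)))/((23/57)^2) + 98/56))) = -6337352897/186586764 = -33.96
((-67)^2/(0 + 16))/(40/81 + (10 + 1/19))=6908571/259696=26.60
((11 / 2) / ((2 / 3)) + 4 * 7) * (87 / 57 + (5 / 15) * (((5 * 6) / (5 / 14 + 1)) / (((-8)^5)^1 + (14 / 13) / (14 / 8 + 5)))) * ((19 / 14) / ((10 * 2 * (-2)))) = -2417836633 / 1288169344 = -1.88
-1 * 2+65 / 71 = -77 / 71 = -1.08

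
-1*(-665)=665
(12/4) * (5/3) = 5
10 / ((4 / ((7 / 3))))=35 / 6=5.83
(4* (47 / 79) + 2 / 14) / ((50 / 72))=3.63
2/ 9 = 0.22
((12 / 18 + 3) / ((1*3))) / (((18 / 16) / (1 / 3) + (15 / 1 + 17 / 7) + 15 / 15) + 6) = 616 / 14013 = 0.04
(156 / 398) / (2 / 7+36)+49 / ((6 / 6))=1238650 / 25273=49.01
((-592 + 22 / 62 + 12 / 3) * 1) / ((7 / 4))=-72868 / 217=-335.80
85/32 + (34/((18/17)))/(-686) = 257771/98784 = 2.61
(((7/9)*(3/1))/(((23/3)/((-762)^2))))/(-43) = -4064508/989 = -4109.71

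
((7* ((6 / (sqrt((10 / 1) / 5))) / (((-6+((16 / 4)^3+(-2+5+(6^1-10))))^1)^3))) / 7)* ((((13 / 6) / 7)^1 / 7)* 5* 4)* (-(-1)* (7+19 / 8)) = 1625* sqrt(2) / 12099276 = 0.00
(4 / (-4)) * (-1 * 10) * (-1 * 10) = -100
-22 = -22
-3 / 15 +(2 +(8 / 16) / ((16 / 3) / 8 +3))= 213 / 110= 1.94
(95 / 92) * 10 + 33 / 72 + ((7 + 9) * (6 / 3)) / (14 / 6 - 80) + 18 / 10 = 7827829 / 643080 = 12.17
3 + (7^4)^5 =79792266297612004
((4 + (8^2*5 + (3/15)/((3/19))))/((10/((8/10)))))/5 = 9758/1875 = 5.20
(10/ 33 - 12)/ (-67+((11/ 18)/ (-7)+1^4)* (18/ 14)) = 0.18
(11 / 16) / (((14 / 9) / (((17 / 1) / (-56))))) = -1683 / 12544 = -0.13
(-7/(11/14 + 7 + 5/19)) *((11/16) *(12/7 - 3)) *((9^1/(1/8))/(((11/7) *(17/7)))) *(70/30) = 1231713/36397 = 33.84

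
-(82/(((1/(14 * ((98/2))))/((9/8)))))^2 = -16019205489/4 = -4004801372.25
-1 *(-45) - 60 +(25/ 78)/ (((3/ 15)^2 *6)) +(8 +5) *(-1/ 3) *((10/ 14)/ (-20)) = -22129/ 1638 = -13.51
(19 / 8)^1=19 / 8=2.38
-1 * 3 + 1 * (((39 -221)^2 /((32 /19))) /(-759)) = -175555 /6072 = -28.91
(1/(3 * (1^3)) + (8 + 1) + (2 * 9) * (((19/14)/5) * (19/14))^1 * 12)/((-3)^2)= 65342/6615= 9.88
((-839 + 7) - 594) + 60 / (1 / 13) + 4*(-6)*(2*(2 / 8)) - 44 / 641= -421822 / 641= -658.07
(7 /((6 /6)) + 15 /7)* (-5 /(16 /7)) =-20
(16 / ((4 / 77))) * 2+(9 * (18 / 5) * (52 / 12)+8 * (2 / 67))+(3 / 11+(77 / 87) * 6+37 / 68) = 762.77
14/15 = 0.93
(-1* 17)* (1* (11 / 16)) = -187 / 16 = -11.69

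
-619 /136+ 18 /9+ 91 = 88.45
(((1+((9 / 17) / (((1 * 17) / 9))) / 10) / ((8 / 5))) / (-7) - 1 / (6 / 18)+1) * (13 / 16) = -880191 / 517888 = -1.70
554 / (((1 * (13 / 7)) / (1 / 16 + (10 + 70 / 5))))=746515 / 104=7178.03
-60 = -60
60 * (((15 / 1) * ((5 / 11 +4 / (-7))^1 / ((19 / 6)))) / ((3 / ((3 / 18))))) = -2700 / 1463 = -1.85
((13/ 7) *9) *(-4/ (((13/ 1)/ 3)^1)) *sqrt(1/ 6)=-18 *sqrt(6)/ 7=-6.30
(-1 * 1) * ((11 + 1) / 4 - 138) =135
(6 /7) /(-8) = -3 /28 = -0.11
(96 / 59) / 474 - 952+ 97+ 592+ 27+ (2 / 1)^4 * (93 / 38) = -196.84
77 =77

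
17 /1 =17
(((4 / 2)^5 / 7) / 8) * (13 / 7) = 52 / 49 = 1.06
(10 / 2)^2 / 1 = 25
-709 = -709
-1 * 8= -8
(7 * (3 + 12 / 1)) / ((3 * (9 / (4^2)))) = 62.22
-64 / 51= -1.25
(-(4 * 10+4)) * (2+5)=-308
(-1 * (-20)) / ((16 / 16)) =20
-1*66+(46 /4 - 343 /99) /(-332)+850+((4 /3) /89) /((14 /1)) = 32106618583 /40953528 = 783.98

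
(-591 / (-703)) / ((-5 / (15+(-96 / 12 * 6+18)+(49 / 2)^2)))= -1383531 / 14060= -98.40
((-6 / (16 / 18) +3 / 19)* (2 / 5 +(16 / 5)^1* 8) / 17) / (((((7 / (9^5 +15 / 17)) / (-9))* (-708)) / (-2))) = 2162.26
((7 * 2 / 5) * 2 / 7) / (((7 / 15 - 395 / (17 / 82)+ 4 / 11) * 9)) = -0.00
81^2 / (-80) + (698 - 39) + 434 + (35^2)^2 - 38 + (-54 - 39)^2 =120819759 / 80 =1510246.99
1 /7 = 0.14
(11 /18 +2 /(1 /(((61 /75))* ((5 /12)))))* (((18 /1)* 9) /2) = 104.40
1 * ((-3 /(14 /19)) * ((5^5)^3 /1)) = -1739501953125 /14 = -124250139508.93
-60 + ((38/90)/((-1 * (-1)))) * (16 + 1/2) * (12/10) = -1291/25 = -51.64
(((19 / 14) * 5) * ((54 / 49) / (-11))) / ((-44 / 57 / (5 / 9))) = 81225 / 166012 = 0.49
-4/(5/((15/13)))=-12/13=-0.92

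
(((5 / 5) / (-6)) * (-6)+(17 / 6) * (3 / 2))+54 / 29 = 825 / 116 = 7.11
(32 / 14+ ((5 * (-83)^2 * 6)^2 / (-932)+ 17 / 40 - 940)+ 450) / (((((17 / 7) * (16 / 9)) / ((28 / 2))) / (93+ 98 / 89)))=-315509832101285325 / 22561856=-13984214423.73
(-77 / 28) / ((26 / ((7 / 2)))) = -77 / 208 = -0.37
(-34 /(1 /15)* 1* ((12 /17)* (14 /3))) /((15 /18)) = -2016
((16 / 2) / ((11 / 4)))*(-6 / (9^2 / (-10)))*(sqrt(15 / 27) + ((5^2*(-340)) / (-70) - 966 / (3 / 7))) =-3184640 / 693 + 640*sqrt(5) / 891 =-4593.83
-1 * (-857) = 857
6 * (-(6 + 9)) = -90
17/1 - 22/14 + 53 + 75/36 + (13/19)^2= 2152399/30324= 70.98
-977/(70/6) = -2931/35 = -83.74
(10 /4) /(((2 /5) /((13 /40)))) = 65 /32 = 2.03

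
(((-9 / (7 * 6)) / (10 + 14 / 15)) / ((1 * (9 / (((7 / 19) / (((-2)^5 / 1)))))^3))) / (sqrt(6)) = 245 * sqrt(6) / 35827858538496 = 0.00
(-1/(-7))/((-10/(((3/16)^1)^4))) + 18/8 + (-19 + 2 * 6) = -21790801/4587520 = -4.75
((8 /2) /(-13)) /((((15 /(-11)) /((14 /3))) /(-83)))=-87.40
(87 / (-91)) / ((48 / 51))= -1479 / 1456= -1.02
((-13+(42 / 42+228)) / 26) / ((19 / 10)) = 1080 / 247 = 4.37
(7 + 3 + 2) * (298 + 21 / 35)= 17916 / 5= 3583.20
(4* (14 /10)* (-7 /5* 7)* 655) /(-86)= 89866 /215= 417.98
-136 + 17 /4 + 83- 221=-1079 /4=-269.75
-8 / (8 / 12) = -12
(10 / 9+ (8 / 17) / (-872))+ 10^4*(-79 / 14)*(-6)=39524619647 / 116739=338572.54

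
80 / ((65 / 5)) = 80 / 13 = 6.15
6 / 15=2 / 5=0.40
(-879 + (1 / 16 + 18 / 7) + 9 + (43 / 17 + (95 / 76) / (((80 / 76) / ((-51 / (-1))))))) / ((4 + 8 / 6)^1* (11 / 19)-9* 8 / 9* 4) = 43643133 / 1568896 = 27.82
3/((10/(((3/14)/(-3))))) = -3/140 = -0.02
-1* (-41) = 41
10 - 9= 1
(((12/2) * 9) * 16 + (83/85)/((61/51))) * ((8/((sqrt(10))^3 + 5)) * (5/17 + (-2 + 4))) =-2110152/25925 + 4220304 * sqrt(10)/25925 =433.39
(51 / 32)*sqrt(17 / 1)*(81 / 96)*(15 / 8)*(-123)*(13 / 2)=-33027345*sqrt(17) / 16384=-8311.48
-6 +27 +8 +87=116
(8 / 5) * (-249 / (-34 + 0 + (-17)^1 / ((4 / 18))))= 3984 / 1105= 3.61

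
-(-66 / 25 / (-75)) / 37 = -22 / 23125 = -0.00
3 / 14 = 0.21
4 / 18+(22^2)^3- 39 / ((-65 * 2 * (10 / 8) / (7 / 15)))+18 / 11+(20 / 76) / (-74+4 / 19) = 1967113023551297 / 17349750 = 113379905.97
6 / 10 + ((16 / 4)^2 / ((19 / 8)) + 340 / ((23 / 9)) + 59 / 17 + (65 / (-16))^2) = 1524833177 / 9509120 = 160.35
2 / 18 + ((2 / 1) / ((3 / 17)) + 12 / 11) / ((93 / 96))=12.94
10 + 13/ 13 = 11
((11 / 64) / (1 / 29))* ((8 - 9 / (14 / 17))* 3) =-39237 / 896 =-43.79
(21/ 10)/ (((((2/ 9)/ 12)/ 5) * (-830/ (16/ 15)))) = -1512/ 2075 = -0.73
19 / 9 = 2.11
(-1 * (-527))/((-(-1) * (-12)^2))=527/144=3.66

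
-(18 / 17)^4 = -1.26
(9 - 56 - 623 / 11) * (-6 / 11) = 6840 / 121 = 56.53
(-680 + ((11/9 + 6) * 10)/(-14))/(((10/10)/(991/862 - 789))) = 29314516955/54306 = 539802.54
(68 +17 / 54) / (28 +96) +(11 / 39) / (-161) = 0.55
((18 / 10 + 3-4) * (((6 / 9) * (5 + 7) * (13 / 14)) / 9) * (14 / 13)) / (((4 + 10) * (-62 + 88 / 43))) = -0.00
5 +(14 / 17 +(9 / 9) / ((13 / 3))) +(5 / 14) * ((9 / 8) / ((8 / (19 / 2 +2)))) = 2626431 / 396032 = 6.63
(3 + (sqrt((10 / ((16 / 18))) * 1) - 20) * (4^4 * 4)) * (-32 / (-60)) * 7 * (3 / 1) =-1146712 / 5 + 86016 * sqrt(5) / 5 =-190874.88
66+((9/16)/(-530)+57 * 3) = 2009751/8480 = 237.00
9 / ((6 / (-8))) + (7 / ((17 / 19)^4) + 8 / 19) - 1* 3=-5802624 / 1586899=-3.66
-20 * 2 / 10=-4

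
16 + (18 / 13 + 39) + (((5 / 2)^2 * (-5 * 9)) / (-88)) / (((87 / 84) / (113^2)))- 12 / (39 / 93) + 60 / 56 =9157282349 / 232232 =39431.61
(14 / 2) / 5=7 / 5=1.40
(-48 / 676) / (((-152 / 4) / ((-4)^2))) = 0.03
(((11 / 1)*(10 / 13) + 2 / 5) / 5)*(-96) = -170.14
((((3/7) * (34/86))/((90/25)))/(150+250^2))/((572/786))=2227/2157315160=0.00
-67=-67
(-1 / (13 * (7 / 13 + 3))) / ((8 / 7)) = -7 / 368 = -0.02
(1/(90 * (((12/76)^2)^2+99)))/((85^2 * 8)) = 130321/67115475720000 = 0.00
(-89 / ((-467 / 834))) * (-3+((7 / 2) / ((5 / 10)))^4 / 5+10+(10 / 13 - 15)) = 2281929918 / 30355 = 75174.76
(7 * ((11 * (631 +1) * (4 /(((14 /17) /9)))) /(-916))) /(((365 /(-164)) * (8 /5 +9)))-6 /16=695100333 /7088008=98.07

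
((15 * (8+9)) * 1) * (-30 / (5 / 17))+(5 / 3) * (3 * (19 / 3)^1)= -77935 / 3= -25978.33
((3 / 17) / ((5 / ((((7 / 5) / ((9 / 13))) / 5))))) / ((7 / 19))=247 / 6375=0.04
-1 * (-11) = 11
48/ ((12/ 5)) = 20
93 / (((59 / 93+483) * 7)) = 0.03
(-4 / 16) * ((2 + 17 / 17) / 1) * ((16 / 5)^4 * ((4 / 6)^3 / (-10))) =65536 / 28125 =2.33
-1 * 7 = -7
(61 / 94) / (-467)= -61 / 43898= -0.00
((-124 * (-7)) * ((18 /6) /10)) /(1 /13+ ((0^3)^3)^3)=16926 /5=3385.20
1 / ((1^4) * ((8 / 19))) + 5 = 59 / 8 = 7.38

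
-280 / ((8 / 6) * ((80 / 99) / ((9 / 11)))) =-1701 / 8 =-212.62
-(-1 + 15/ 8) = -7/ 8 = -0.88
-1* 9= -9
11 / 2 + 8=27 / 2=13.50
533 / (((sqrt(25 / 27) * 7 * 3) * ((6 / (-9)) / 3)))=-4797 * sqrt(3) / 70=-118.69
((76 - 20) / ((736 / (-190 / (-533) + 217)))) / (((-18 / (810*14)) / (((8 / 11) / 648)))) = -411355 / 35178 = -11.69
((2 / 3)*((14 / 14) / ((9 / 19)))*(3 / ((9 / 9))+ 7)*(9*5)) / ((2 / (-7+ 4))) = -950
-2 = -2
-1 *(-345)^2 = -119025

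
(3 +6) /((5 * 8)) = 9 /40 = 0.22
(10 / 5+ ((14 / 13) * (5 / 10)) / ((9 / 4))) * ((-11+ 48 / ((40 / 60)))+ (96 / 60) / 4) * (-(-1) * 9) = 80434 / 65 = 1237.45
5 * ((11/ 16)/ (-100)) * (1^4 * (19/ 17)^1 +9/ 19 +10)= -1287/ 3230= -0.40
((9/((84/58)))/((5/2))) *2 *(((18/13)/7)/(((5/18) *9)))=6264/15925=0.39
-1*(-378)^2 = -142884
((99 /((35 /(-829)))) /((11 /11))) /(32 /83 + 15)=-6811893 /44695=-152.41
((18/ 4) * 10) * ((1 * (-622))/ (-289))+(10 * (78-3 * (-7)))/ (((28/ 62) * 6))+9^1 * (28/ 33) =20910909/ 44506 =469.84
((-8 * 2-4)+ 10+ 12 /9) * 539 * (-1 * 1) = 14014 /3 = 4671.33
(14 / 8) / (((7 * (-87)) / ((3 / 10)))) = -0.00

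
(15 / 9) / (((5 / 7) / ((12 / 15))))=1.87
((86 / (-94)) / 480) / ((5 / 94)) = -0.04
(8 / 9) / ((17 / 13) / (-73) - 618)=-7592 / 5278491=-0.00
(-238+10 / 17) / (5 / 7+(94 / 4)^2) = -113008 / 263211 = -0.43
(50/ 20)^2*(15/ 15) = 25/ 4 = 6.25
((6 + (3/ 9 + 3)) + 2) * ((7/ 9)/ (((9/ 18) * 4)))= 119/ 27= 4.41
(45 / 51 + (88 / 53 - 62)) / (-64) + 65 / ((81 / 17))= 68057971 / 4670784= 14.57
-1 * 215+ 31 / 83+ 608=32650 / 83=393.37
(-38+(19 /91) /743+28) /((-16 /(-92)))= -15550553 /270452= -57.50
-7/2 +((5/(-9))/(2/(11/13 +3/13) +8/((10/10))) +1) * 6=895/414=2.16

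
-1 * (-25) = 25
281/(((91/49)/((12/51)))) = 7868/221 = 35.60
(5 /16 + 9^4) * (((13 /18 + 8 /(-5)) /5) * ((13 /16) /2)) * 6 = -2807.69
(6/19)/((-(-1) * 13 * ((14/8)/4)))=96/1729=0.06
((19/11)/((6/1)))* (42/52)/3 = 133/1716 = 0.08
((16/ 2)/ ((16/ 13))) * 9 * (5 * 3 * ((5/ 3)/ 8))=2925/ 16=182.81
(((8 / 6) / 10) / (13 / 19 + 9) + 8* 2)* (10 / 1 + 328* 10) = 7270571 / 138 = 52685.30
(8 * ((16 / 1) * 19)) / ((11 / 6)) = 14592 / 11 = 1326.55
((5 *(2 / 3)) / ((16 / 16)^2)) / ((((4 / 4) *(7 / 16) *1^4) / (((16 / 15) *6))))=1024 / 21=48.76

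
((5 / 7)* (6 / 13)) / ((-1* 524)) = -15 / 23842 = -0.00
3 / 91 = 0.03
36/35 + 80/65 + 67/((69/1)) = 101417/31395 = 3.23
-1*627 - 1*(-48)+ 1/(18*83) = -579.00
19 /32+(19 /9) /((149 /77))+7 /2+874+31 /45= 20976187 /23840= 879.87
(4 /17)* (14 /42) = 4 /51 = 0.08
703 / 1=703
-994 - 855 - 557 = -2406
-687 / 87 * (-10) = 2290 / 29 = 78.97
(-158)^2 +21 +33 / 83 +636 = 2126576 / 83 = 25621.40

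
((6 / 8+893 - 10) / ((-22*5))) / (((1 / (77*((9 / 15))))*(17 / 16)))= -29694 / 85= -349.34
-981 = -981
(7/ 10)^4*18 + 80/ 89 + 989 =442428201/ 445000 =994.22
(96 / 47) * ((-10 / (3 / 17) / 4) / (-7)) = 4.13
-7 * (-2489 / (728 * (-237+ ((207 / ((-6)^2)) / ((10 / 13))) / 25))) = -311125 / 3077113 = -0.10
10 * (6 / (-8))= -15 / 2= -7.50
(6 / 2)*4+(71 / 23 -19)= -90 / 23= -3.91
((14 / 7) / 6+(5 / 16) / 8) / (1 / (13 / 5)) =1859 / 1920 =0.97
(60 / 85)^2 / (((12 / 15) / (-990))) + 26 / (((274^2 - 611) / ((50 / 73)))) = -193737004660 / 314197621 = -616.61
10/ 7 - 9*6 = -368/ 7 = -52.57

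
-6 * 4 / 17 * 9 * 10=-2160 / 17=-127.06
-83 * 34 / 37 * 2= -5644 / 37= -152.54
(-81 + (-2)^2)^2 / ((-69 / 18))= -35574 / 23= -1546.70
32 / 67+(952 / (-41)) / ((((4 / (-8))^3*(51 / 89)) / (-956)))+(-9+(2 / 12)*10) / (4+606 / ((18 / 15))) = -1299923661106 / 4194669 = -309898.98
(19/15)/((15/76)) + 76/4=5719/225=25.42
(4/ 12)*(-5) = -5/ 3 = -1.67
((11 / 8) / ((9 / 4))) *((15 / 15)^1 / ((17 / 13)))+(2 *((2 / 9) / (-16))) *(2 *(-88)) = 1639 / 306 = 5.36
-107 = -107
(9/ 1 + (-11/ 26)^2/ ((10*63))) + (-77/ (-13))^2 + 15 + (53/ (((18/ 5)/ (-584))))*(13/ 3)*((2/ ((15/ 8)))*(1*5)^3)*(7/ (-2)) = 66641739580889/ 3832920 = 17386676.37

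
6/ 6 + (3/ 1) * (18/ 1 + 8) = 79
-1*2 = -2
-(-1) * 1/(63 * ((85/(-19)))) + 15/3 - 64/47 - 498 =-124424318/251685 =-494.37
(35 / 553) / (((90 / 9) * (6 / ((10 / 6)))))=5 / 2844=0.00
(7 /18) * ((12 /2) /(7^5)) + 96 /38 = 345763 /136857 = 2.53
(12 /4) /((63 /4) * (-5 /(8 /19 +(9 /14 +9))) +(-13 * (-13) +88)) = 16062 /1334083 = 0.01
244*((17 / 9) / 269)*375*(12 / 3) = 2074000 / 807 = 2570.01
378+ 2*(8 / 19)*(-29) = 6718 / 19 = 353.58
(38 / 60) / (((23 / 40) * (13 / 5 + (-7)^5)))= -190 / 2898759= -0.00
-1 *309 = -309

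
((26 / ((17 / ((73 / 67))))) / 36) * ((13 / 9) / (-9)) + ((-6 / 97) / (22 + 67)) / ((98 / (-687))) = -0.00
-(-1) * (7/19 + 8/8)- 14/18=101/171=0.59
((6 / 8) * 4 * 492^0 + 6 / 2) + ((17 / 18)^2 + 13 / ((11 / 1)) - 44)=-128041 / 3564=-35.93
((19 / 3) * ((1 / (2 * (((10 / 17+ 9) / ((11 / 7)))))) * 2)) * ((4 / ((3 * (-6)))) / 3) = -7106 / 92421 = -0.08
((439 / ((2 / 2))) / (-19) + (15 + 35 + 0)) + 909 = 17782 / 19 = 935.89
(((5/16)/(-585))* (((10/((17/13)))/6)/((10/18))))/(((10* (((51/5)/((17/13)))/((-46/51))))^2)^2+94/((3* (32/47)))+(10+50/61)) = -17070301/779039659970104829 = -0.00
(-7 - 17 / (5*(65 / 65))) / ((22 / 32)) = -832 / 55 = -15.13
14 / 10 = 7 / 5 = 1.40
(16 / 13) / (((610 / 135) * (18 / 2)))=0.03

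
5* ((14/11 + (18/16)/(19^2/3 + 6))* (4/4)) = 213725/33352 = 6.41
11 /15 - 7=-94 /15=-6.27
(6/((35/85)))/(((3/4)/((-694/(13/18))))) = -1698912/91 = -18669.36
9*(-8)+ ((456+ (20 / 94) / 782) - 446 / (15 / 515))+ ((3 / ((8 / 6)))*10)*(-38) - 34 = -872043766 / 55131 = -15817.67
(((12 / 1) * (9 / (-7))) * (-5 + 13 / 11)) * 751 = 44240.73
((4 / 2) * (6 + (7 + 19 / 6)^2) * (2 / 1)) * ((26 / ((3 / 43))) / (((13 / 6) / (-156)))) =-35212528 / 3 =-11737509.33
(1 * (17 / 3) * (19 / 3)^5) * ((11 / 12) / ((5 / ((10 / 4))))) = 463030513 / 17496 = 26464.94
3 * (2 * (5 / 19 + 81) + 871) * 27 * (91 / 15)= 48248109 / 95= 507874.83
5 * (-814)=-4070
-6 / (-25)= 6 / 25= 0.24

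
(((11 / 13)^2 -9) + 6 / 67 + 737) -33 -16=7697438 / 11323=679.81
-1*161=-161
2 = 2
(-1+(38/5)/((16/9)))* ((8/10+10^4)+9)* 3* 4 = 19669257/50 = 393385.14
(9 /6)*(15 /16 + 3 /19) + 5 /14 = 8513 /4256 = 2.00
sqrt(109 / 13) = sqrt(1417) / 13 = 2.90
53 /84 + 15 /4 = 92 /21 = 4.38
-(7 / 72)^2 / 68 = -49 / 352512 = -0.00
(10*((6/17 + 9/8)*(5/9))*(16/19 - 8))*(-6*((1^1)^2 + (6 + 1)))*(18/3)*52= 16723200/19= 880168.42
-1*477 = -477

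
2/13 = 0.15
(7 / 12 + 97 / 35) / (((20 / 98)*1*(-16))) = -9863 / 9600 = -1.03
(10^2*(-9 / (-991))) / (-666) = -50 / 36667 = -0.00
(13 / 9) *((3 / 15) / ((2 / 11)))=143 / 90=1.59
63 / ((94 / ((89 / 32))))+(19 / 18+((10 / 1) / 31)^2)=78663679 / 26016192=3.02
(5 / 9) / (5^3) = 1 / 225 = 0.00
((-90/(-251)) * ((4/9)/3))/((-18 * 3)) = -20/20331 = -0.00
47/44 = 1.07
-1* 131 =-131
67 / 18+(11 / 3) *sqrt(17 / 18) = 11 *sqrt(34) / 18+67 / 18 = 7.29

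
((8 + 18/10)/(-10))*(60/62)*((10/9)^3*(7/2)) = -34300/7533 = -4.55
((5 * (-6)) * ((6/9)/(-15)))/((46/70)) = 140/69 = 2.03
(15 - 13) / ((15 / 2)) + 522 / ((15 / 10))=5224 / 15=348.27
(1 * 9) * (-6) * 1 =-54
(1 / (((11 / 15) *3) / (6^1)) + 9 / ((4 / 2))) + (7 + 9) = 511 / 22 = 23.23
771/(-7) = -771/7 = -110.14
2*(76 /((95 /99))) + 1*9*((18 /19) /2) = 15453 /95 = 162.66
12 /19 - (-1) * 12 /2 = 126 /19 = 6.63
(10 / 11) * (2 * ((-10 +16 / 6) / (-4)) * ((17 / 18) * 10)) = 31.48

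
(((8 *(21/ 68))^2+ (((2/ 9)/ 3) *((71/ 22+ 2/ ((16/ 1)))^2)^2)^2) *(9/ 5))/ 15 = 11.23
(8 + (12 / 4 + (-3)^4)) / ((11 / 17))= 1564 / 11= 142.18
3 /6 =1 /2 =0.50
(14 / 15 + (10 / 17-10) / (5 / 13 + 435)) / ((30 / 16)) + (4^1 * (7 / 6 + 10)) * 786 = 35108.49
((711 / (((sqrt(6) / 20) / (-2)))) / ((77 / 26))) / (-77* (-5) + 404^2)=-123240* sqrt(6) / 12597277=-0.02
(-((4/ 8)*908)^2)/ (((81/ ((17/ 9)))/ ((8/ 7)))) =-28031776/ 5103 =-5493.20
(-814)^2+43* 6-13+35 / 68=45073223 / 68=662841.51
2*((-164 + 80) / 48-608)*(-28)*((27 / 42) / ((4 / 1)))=21951 / 4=5487.75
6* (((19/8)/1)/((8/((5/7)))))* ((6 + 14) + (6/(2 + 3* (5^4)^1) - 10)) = 668895/52556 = 12.73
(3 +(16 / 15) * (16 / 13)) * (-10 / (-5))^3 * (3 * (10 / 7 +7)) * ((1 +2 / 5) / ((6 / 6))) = 396952 / 325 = 1221.39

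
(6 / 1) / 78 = 1 / 13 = 0.08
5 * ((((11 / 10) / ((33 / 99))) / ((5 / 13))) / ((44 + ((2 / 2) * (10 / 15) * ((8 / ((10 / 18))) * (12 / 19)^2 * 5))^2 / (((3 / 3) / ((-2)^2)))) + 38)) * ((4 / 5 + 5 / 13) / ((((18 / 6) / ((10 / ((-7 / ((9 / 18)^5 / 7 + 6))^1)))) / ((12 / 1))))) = -12725454687 / 11300200688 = -1.13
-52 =-52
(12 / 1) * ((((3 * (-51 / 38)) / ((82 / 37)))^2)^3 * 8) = 98737058301010447463883 / 28604523374039209088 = 3451.80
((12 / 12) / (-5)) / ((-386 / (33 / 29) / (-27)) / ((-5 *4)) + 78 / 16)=-7128 / 151357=-0.05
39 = 39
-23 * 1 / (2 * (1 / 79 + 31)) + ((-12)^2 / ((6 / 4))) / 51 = 1.51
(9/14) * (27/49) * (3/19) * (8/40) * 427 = 44469/9310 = 4.78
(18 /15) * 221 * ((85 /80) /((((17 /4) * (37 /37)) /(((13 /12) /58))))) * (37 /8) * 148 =3933137 /4640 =847.66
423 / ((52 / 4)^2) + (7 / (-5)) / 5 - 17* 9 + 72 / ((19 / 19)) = -332833 / 4225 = -78.78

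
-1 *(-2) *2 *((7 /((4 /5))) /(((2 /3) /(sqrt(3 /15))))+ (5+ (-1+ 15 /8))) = 21 *sqrt(5) /2+ 47 /2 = 46.98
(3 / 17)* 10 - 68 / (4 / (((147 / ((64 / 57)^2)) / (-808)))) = 237314307 / 56262656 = 4.22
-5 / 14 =-0.36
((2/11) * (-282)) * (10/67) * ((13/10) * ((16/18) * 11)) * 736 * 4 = -57561088/201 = -286373.57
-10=-10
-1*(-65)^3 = 274625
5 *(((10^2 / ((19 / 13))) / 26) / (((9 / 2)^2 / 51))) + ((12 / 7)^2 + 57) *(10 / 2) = 8366405 / 25137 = 332.83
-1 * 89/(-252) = 89/252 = 0.35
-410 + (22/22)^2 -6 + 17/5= -2058/5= -411.60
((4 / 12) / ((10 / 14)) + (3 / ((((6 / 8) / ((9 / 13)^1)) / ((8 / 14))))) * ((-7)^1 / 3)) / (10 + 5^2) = -629 / 6825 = -0.09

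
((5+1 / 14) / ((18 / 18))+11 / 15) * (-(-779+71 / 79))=2497731 / 553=4516.69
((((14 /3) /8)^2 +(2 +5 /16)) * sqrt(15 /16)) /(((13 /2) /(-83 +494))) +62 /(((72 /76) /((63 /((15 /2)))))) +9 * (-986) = -124864 /15 +26167 * sqrt(15) /624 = -8161.86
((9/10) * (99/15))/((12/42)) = 2079/100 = 20.79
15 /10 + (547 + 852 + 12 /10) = 14017 /10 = 1401.70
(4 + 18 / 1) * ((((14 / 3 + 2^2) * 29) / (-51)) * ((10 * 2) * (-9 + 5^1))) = 8673.46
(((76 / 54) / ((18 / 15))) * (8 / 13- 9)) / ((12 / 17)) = -176035 / 12636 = -13.93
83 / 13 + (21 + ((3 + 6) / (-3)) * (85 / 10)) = 49 / 26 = 1.88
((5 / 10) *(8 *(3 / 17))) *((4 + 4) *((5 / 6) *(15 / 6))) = 200 / 17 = 11.76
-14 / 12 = -1.17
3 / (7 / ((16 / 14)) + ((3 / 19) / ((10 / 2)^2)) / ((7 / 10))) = 15960 / 32633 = 0.49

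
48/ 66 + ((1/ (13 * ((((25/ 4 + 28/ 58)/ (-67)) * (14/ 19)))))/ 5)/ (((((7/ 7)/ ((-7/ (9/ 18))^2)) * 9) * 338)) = 55121644/ 77213565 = 0.71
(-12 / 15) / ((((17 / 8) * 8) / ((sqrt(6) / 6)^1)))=-2 * sqrt(6) / 255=-0.02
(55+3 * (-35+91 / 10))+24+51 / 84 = 267 / 140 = 1.91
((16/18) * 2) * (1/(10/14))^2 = 784/225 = 3.48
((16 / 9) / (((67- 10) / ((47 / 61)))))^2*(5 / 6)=0.00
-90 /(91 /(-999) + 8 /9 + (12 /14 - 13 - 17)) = 629370 /198217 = 3.18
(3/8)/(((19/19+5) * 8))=0.01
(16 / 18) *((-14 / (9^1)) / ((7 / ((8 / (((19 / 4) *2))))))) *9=-256 / 171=-1.50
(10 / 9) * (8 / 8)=10 / 9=1.11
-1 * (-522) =522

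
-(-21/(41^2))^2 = -441/2825761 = -0.00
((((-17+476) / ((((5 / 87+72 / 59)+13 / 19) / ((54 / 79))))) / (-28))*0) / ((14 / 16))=0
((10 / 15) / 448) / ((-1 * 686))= -0.00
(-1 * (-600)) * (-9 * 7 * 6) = -226800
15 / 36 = 5 / 12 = 0.42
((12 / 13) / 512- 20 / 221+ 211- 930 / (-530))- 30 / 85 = 212.31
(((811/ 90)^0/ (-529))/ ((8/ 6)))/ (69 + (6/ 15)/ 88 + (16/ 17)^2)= -47685/ 2350679741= -0.00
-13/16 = -0.81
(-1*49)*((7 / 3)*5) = -1715 / 3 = -571.67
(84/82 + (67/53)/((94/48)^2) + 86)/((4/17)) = 1782080284/4800157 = 371.25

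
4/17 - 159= -2699/17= -158.76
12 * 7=84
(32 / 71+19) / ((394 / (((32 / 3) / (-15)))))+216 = 135931544 / 629415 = 215.96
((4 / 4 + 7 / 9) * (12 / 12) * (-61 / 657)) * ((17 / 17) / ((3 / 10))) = -9760 / 17739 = -0.55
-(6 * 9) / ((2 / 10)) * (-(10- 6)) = 1080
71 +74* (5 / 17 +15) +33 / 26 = 532183 / 442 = 1204.03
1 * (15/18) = 5/6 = 0.83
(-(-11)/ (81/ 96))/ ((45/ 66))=7744/ 405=19.12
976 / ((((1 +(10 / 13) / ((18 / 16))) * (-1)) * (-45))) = 12688 / 985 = 12.88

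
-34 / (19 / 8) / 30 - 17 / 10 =-1241 / 570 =-2.18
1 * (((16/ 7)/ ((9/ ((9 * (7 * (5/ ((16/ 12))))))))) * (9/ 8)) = 135/ 2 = 67.50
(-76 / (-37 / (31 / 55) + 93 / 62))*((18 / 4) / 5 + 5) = 139004 / 19885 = 6.99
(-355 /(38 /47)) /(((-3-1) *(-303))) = -16685 /46056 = -0.36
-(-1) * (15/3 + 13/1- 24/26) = 222/13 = 17.08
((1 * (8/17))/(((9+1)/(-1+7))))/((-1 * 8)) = -3/85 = -0.04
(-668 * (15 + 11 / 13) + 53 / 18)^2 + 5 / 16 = 24527355368545 / 219024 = 111984784.17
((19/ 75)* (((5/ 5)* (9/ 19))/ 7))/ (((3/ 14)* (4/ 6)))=0.12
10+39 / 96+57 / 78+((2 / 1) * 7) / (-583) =2695215 / 242528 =11.11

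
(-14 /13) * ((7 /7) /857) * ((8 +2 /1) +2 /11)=-1568 /122551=-0.01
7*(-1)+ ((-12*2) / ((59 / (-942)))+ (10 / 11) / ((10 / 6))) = 244499 / 649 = 376.73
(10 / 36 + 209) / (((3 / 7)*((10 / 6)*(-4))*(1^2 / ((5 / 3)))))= -26369 / 216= -122.08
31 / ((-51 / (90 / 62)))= -0.88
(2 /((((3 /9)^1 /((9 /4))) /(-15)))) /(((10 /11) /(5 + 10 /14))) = -8910 /7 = -1272.86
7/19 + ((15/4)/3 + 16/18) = 1715/684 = 2.51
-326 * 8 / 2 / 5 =-1304 / 5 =-260.80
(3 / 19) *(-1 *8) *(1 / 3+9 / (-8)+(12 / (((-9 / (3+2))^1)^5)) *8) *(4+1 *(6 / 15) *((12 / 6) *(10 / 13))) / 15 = 3698636 / 1620567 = 2.28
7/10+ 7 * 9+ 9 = 727/10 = 72.70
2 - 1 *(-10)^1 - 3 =9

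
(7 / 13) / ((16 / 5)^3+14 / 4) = 1750 / 117871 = 0.01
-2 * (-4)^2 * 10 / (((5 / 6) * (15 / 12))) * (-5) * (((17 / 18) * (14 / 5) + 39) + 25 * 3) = 2687488 / 15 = 179165.87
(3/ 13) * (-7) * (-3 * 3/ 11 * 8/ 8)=1.32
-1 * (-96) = 96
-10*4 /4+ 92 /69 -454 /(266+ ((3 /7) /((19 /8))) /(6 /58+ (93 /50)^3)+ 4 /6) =-10.37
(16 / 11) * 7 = 112 / 11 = 10.18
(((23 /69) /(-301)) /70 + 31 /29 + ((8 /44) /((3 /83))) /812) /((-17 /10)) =-0.63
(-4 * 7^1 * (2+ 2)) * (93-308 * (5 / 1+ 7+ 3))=507024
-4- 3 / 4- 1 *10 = -59 / 4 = -14.75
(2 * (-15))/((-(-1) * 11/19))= -570/11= -51.82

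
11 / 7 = 1.57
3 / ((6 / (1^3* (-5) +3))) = -1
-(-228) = 228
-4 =-4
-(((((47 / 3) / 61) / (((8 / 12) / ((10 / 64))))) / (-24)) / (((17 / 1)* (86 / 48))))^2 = -55225 / 8144311422976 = -0.00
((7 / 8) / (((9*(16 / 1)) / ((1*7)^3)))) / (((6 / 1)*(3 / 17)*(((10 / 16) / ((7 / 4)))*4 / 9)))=285719 / 23040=12.40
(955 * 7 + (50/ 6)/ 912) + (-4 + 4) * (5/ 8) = 18290185/ 2736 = 6685.01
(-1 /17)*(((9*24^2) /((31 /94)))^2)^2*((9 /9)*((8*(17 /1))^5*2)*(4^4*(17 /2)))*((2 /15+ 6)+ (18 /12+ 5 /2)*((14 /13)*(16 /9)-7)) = 620253063703642998065595978775944757248 /60028865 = 10332580229588598719392680000000.00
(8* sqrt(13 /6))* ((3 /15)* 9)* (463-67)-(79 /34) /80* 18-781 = -1062871 /1360+4752* sqrt(78) /5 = 7612.18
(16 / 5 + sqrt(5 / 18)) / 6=sqrt(10) / 36 + 8 / 15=0.62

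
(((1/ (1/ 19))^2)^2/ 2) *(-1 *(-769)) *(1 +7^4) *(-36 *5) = -21664878416820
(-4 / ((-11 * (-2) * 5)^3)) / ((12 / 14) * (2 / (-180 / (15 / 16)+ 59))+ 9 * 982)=-931 / 2737922236500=-0.00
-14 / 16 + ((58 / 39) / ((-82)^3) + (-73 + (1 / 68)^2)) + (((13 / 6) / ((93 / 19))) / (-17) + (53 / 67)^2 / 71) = -73.89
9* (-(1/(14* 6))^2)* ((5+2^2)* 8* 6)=-27/49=-0.55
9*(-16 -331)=-3123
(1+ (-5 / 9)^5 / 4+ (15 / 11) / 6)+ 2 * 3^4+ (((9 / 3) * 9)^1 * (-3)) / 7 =2757938165 / 18187092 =151.64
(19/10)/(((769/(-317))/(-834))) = 2511591/3845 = 653.21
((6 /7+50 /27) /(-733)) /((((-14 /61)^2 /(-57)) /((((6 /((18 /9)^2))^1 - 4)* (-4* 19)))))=1719399680 /2262771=759.86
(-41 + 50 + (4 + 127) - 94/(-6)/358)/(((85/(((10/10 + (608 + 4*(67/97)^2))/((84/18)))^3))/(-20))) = -257080551820179185611959939/3477654788690555284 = -73923539.70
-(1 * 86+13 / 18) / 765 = -1561 / 13770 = -0.11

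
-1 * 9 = -9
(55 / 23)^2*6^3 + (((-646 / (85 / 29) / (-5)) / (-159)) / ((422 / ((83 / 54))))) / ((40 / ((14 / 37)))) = 21898995514050701 / 17729673579000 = 1235.16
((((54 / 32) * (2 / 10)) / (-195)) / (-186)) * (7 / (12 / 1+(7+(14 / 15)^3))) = 2835 / 862342624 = 0.00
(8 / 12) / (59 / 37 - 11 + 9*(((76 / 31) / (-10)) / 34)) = -194990 / 2769921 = -0.07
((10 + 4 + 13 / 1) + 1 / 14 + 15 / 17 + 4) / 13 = 585 / 238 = 2.46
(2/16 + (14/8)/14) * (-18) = -9/2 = -4.50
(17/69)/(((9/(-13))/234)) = -5746/69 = -83.28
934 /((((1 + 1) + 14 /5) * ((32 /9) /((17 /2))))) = 119085 /256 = 465.18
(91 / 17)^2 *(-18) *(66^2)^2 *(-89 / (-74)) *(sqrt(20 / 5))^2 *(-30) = 15103315300993920 / 10693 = 1412448826427.94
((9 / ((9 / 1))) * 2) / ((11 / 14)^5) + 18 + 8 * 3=7839790 / 161051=48.68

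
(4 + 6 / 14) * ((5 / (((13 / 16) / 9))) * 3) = 735.82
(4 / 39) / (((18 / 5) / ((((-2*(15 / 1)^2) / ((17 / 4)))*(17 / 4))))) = -500 / 39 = -12.82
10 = 10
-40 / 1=-40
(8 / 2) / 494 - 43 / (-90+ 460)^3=101295379 / 12511291000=0.01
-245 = -245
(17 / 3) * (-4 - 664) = -11356 / 3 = -3785.33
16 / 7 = 2.29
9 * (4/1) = 36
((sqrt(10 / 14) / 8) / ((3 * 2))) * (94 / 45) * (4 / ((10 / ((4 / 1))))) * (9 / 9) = 47 * sqrt(35) / 4725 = 0.06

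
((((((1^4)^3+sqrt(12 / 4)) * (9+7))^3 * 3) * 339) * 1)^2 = 2082298795130880 * sqrt(3)+3609317911560192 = 7215965221266332.88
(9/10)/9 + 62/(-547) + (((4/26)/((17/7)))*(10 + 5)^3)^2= 12212113309607/267160270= 45710.81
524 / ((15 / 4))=2096 / 15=139.73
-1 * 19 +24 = 5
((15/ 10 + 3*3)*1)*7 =147/ 2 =73.50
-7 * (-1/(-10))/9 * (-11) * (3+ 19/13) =2233/585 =3.82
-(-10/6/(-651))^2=-0.00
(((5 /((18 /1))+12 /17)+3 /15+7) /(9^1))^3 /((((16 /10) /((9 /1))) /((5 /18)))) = 1962985296761 /1671020565120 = 1.17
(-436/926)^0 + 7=8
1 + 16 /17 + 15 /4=387 /68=5.69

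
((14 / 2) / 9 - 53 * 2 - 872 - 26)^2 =81522841 / 81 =1006454.83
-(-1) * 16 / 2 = 8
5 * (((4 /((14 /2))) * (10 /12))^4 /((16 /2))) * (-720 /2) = -250000 /21609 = -11.57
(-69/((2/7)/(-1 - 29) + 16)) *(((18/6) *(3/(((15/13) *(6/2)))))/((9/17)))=-1547/73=-21.19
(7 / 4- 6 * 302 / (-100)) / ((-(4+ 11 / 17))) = -33779 / 7900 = -4.28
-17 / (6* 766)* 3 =-17 / 1532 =-0.01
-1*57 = -57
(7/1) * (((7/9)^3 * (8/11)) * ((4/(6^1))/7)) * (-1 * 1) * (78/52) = -2744/8019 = -0.34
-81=-81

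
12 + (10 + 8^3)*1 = 534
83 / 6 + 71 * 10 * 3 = 12863 / 6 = 2143.83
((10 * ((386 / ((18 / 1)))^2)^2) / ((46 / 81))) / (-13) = -6937440005 / 24219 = -286446.18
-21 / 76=-0.28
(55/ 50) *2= 11/ 5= 2.20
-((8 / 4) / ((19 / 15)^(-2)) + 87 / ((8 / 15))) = -299401 / 1800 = -166.33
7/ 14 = 1/ 2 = 0.50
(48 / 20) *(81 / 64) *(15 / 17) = 729 / 272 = 2.68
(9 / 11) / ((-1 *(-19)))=9 / 209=0.04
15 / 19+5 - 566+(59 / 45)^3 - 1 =-967763674 / 1731375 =-558.96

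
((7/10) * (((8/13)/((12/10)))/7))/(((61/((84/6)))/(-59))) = -1652/2379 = -0.69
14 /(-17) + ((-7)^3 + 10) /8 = -5773 /136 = -42.45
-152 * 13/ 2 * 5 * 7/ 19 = -1820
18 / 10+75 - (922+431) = -6381 / 5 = -1276.20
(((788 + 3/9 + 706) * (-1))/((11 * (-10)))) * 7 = 31381/330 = 95.09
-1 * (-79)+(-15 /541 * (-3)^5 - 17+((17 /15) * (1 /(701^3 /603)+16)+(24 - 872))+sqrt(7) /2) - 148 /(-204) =-12045211728721213 /15840549564485+sqrt(7) /2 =-759.08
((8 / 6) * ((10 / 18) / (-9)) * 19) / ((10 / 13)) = -494 / 243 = -2.03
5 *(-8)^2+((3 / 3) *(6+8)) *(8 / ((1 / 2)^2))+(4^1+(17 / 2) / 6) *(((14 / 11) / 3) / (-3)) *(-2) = 228551 / 297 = 769.53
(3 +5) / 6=4 / 3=1.33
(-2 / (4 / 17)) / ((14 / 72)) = -43.71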